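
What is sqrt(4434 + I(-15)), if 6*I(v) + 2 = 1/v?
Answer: sqrt(3990290)/30 ≈ 66.586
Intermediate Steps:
I(v) = -1/3 + 1/(6*v)
sqrt(4434 + I(-15)) = sqrt(4434 + (1/6)*(1 - 2*(-15))/(-15)) = sqrt(4434 + (1/6)*(-1/15)*(1 + 30)) = sqrt(4434 + (1/6)*(-1/15)*31) = sqrt(4434 - 31/90) = sqrt(399029/90) = sqrt(3990290)/30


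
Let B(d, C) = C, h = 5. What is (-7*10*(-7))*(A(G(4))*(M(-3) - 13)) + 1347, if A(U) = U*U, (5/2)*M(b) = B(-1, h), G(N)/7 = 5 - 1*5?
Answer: 1347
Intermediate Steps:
G(N) = 0 (G(N) = 7*(5 - 1*5) = 7*(5 - 5) = 7*0 = 0)
M(b) = 2 (M(b) = (⅖)*5 = 2)
A(U) = U²
(-7*10*(-7))*(A(G(4))*(M(-3) - 13)) + 1347 = (-7*10*(-7))*(0²*(2 - 13)) + 1347 = (-70*(-7))*(0*(-11)) + 1347 = 490*0 + 1347 = 0 + 1347 = 1347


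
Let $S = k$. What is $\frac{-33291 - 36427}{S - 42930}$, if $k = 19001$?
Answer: $\frac{69718}{23929} \approx 2.9135$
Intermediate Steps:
$S = 19001$
$\frac{-33291 - 36427}{S - 42930} = \frac{-33291 - 36427}{19001 - 42930} = - \frac{69718}{-23929} = \left(-69718\right) \left(- \frac{1}{23929}\right) = \frac{69718}{23929}$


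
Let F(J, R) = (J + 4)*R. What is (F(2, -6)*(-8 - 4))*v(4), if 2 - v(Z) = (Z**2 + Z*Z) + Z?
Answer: -14688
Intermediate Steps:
v(Z) = 2 - Z - 2*Z**2 (v(Z) = 2 - ((Z**2 + Z*Z) + Z) = 2 - ((Z**2 + Z**2) + Z) = 2 - (2*Z**2 + Z) = 2 - (Z + 2*Z**2) = 2 + (-Z - 2*Z**2) = 2 - Z - 2*Z**2)
F(J, R) = R*(4 + J) (F(J, R) = (4 + J)*R = R*(4 + J))
(F(2, -6)*(-8 - 4))*v(4) = ((-6*(4 + 2))*(-8 - 4))*(2 - 1*4 - 2*4**2) = (-6*6*(-12))*(2 - 4 - 2*16) = (-36*(-12))*(2 - 4 - 32) = 432*(-34) = -14688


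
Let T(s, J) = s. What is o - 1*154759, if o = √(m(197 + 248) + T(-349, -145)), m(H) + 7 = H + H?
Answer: -154759 + √534 ≈ -1.5474e+5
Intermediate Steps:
m(H) = -7 + 2*H (m(H) = -7 + (H + H) = -7 + 2*H)
o = √534 (o = √((-7 + 2*(197 + 248)) - 349) = √((-7 + 2*445) - 349) = √((-7 + 890) - 349) = √(883 - 349) = √534 ≈ 23.108)
o - 1*154759 = √534 - 1*154759 = √534 - 154759 = -154759 + √534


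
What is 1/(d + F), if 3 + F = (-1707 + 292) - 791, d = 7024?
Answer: 1/4815 ≈ 0.00020768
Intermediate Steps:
F = -2209 (F = -3 + ((-1707 + 292) - 791) = -3 + (-1415 - 791) = -3 - 2206 = -2209)
1/(d + F) = 1/(7024 - 2209) = 1/4815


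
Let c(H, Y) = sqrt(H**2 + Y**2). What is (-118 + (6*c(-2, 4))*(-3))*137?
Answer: -16166 - 4932*sqrt(5) ≈ -27194.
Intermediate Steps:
(-118 + (6*c(-2, 4))*(-3))*137 = (-118 + (6*sqrt((-2)**2 + 4**2))*(-3))*137 = (-118 + (6*sqrt(4 + 16))*(-3))*137 = (-118 + (6*sqrt(20))*(-3))*137 = (-118 + (6*(2*sqrt(5)))*(-3))*137 = (-118 + (12*sqrt(5))*(-3))*137 = (-118 - 36*sqrt(5))*137 = -16166 - 4932*sqrt(5)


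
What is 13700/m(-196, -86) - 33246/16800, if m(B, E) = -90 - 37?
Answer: -39063707/355600 ≈ -109.85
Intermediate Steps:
m(B, E) = -127
13700/m(-196, -86) - 33246/16800 = 13700/(-127) - 33246/16800 = 13700*(-1/127) - 33246*1/16800 = -13700/127 - 5541/2800 = -39063707/355600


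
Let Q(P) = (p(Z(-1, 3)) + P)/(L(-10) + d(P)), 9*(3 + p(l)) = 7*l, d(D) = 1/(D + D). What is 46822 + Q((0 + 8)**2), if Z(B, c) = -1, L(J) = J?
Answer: 538898666/11511 ≈ 46816.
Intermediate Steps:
d(D) = 1/(2*D)
p(l) = -3 + 7*l/9 (p(l) = -3 + (7*l)/9 = -3 + 7*l/9)
Q(P) = (-34/9 + P)/(-10 + 1/(2*P)) (Q(P) = ((-3 + (7/9)*(-1)) + P)/(-10 + 1/(2*P)) = ((-3 - 7/9) + P)/(-10 + 1/(2*P)) = (-34/9 + P)/(-10 + 1/(2*P)))
46822 + Q((0 + 8)**2) = 46822 + 2*(0 + 8)**2*(34 - 9*(0 + 8)**2)/(9*(-1 + 20*(0 + 8)**2)) = 46822 + (2/9)*8**2*(34 - 9*8**2)/(-1 + 20*8**2) = 46822 + (2/9)*64*(34 - 9*64)/(-1 + 20*64) = 46822 + (2/9)*64*(34 - 576)/(-1 + 1280) = 46822 + (2/9)*64*(-542)/1279 = 46822 + (2/9)*64*(1/1279)*(-542) = 46822 - 69376/11511 = 538898666/11511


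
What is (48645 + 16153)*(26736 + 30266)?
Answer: 3693615596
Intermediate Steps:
(48645 + 16153)*(26736 + 30266) = 64798*57002 = 3693615596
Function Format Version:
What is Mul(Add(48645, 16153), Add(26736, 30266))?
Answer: 3693615596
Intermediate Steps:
Mul(Add(48645, 16153), Add(26736, 30266)) = Mul(64798, 57002) = 3693615596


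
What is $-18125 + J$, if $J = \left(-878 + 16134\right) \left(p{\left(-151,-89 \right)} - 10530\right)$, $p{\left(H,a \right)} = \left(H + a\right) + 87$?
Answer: $-162997973$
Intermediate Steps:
$p{\left(H,a \right)} = 87 + H + a$
$J = -162979848$ ($J = \left(-878 + 16134\right) \left(\left(87 - 151 - 89\right) - 10530\right) = 15256 \left(-153 - 10530\right) = 15256 \left(-10683\right) = -162979848$)
$-18125 + J = -18125 - 162979848 = -162997973$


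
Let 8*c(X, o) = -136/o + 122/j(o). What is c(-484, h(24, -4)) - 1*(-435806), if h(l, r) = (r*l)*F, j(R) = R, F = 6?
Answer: 1004097031/2304 ≈ 4.3581e+5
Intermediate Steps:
h(l, r) = 6*l*r (h(l, r) = (r*l)*6 = (l*r)*6 = 6*l*r)
c(X, o) = -7/(4*o) (c(X, o) = (-136/o + 122/o)/8 = (-14/o)/8 = -7/(4*o))
c(-484, h(24, -4)) - 1*(-435806) = -7/(4*(6*24*(-4))) - 1*(-435806) = -7/4/(-576) + 435806 = -7/4*(-1/576) + 435806 = 7/2304 + 435806 = 1004097031/2304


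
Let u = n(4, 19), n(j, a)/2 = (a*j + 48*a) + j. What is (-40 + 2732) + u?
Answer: 4676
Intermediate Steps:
n(j, a) = 2*j + 96*a + 2*a*j (n(j, a) = 2*((a*j + 48*a) + j) = 2*((48*a + a*j) + j) = 2*(j + 48*a + a*j) = 2*j + 96*a + 2*a*j)
u = 1984 (u = 2*4 + 96*19 + 2*19*4 = 8 + 1824 + 152 = 1984)
(-40 + 2732) + u = (-40 + 2732) + 1984 = 2692 + 1984 = 4676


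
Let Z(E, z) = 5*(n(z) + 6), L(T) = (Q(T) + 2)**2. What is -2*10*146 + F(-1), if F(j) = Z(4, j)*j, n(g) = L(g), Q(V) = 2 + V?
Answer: -2995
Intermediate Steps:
L(T) = (4 + T)**2 (L(T) = ((2 + T) + 2)**2 = (4 + T)**2)
n(g) = (4 + g)**2
Z(E, z) = 30 + 5*(4 + z)**2 (Z(E, z) = 5*((4 + z)**2 + 6) = 5*(6 + (4 + z)**2) = 30 + 5*(4 + z)**2)
F(j) = j*(30 + 5*(4 + j)**2) (F(j) = (30 + 5*(4 + j)**2)*j = j*(30 + 5*(4 + j)**2))
-2*10*146 + F(-1) = -2*10*146 + 5*(-1)*(6 + (4 - 1)**2) = -20*146 + 5*(-1)*(6 + 3**2) = -2920 + 5*(-1)*(6 + 9) = -2920 + 5*(-1)*15 = -2920 - 75 = -2995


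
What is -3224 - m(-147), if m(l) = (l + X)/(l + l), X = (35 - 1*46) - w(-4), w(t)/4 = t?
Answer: -473999/147 ≈ -3224.5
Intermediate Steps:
w(t) = 4*t
X = 5 (X = (35 - 1*46) - 4*(-4) = (35 - 46) - 1*(-16) = -11 + 16 = 5)
m(l) = (5 + l)/(2*l) (m(l) = (l + 5)/(l + l) = (5 + l)/((2*l)) = (5 + l)*(1/(2*l)) = (5 + l)/(2*l))
-3224 - m(-147) = -3224 - (5 - 147)/(2*(-147)) = -3224 - (-1)*(-142)/(2*147) = -3224 - 1*71/147 = -3224 - 71/147 = -473999/147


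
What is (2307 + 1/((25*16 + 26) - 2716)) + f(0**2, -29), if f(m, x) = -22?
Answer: 5232649/2290 ≈ 2285.0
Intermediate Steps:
(2307 + 1/((25*16 + 26) - 2716)) + f(0**2, -29) = (2307 + 1/((25*16 + 26) - 2716)) - 22 = (2307 + 1/((400 + 26) - 2716)) - 22 = (2307 + 1/(426 - 2716)) - 22 = (2307 + 1/(-2290)) - 22 = (2307 - 1/2290) - 22 = 5283029/2290 - 22 = 5232649/2290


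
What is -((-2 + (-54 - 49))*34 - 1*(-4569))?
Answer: -999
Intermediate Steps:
-((-2 + (-54 - 49))*34 - 1*(-4569)) = -((-2 - 103)*34 + 4569) = -(-105*34 + 4569) = -(-3570 + 4569) = -1*999 = -999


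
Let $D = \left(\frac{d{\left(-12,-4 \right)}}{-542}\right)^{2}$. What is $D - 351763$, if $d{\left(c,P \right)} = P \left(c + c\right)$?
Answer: $- \frac{25833824179}{73441} \approx -3.5176 \cdot 10^{5}$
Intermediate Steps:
$d{\left(c,P \right)} = 2 P c$ ($d{\left(c,P \right)} = P 2 c = 2 P c$)
$D = \frac{2304}{73441}$ ($D = \left(\frac{2 \left(-4\right) \left(-12\right)}{-542}\right)^{2} = \left(96 \left(- \frac{1}{542}\right)\right)^{2} = \left(- \frac{48}{271}\right)^{2} = \frac{2304}{73441} \approx 0.031372$)
$D - 351763 = \frac{2304}{73441} - 351763 = - \frac{25833824179}{73441}$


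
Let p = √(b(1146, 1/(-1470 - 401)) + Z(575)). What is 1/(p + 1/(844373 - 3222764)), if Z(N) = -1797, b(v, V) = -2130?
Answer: -2378391/22214032701855688 - 5656743748881*I*√3927/22214032701855688 ≈ -1.0707e-10 - 0.015958*I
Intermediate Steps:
p = I*√3927 (p = √(-2130 - 1797) = √(-3927) = I*√3927 ≈ 62.666*I)
1/(p + 1/(844373 - 3222764)) = 1/(I*√3927 + 1/(844373 - 3222764)) = 1/(I*√3927 + 1/(-2378391)) = 1/(I*√3927 - 1/2378391) = 1/(-1/2378391 + I*√3927)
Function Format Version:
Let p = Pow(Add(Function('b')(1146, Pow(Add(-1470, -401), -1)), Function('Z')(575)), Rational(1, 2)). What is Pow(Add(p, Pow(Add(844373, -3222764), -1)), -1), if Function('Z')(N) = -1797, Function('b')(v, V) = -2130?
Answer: Add(Rational(-2378391, 22214032701855688), Mul(Rational(-5656743748881, 22214032701855688), I, Pow(3927, Rational(1, 2)))) ≈ Add(-1.0707e-10, Mul(-0.015958, I))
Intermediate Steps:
p = Mul(I, Pow(3927, Rational(1, 2))) (p = Pow(Add(-2130, -1797), Rational(1, 2)) = Pow(-3927, Rational(1, 2)) = Mul(I, Pow(3927, Rational(1, 2))) ≈ Mul(62.666, I))
Pow(Add(p, Pow(Add(844373, -3222764), -1)), -1) = Pow(Add(Mul(I, Pow(3927, Rational(1, 2))), Pow(Add(844373, -3222764), -1)), -1) = Pow(Add(Mul(I, Pow(3927, Rational(1, 2))), Pow(-2378391, -1)), -1) = Pow(Add(Mul(I, Pow(3927, Rational(1, 2))), Rational(-1, 2378391)), -1) = Pow(Add(Rational(-1, 2378391), Mul(I, Pow(3927, Rational(1, 2)))), -1)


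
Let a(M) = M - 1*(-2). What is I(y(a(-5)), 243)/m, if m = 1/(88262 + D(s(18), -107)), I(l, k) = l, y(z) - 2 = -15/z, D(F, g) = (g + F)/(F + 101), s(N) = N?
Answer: 10503089/17 ≈ 6.1783e+5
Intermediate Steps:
a(M) = 2 + M (a(M) = M + 2 = 2 + M)
D(F, g) = (F + g)/(101 + F)
y(z) = 2 - 15/z
m = 119/10503089 (m = 1/(88262 + (18 - 107)/(101 + 18)) = 1/(88262 - 89/119) = 1/(10503089/119) = 119/10503089 ≈ 1.1330e-5)
I(y(a(-5)), 243)/m = (2 - 15/(2 - 5))/(119/10503089) = (2 - 15/(-3))*(10503089/119) = (2 - 15*(-1/3))*(10503089/119) = (2 + 5)*(10503089/119) = 7*(10503089/119) = 10503089/17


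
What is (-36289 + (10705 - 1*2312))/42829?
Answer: -27896/42829 ≈ -0.65133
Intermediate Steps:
(-36289 + (10705 - 1*2312))/42829 = (-36289 + (10705 - 2312))*(1/42829) = (-36289 + 8393)*(1/42829) = -27896*1/42829 = -27896/42829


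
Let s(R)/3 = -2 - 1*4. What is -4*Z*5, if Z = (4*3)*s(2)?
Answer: 4320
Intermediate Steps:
s(R) = -18 (s(R) = 3*(-2 - 1*4) = 3*(-2 - 4) = 3*(-6) = -18)
Z = -216 (Z = (4*3)*(-18) = 12*(-18) = -216)
-4*Z*5 = -4*(-216)*5 = 864*5 = 4320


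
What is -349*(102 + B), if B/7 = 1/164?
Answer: -5840515/164 ≈ -35613.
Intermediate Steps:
B = 7/164 ≈ 0.042683
-349*(102 + B) = -349*(102 + 7/164) = -349*16735/164 = -5840515/164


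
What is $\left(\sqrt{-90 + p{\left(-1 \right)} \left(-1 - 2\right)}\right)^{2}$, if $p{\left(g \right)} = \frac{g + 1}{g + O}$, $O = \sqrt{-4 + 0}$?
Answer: $-90$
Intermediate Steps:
$O = 2 i$ ($O = \sqrt{-4} = 2 i \approx 2.0 i$)
$p{\left(g \right)} = \frac{1 + g}{g + 2 i}$ ($p{\left(g \right)} = \frac{g + 1}{g + 2 i} = \frac{1 + g}{g + 2 i}$)
$\left(\sqrt{-90 + p{\left(-1 \right)} \left(-1 - 2\right)}\right)^{2} = \left(\sqrt{-90 + \frac{1 - 1}{-1 + 2 i} \left(-1 - 2\right)}\right)^{2} = \left(\sqrt{-90 + \frac{-1 - 2 i}{5} \cdot 0 \left(-3\right)}\right)^{2} = \left(\sqrt{-90 + 0 \left(-3\right)}\right)^{2} = \left(\sqrt{-90 + 0}\right)^{2} = \left(\sqrt{-90}\right)^{2} = \left(3 i \sqrt{10}\right)^{2} = -90$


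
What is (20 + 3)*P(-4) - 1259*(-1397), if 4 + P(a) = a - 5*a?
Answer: 1759099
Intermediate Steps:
P(a) = -4 - 4*a (P(a) = -4 + (a - 5*a) = -4 - 4*a)
(20 + 3)*P(-4) - 1259*(-1397) = (20 + 3)*(-4 - 4*(-4)) - 1259*(-1397) = 23*(-4 + 16) + 1758823 = 23*12 + 1758823 = 276 + 1758823 = 1759099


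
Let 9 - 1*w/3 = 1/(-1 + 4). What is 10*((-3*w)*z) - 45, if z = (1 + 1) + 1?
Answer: -2385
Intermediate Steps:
w = 26 (w = 27 - 3/(-1 + 4) = 27 - 3/3 = 27 - 3*1/3 = 27 - 1 = 26)
z = 3 (z = 2 + 1 = 3)
10*((-3*w)*z) - 45 = 10*(-3*26*3) - 45 = 10*(-78*3) - 45 = 10*(-234) - 45 = -2340 - 45 = -2385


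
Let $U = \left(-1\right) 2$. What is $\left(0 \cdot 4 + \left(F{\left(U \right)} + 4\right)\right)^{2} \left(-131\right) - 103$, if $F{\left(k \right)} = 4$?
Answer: $-8487$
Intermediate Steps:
$U = -2$
$\left(0 \cdot 4 + \left(F{\left(U \right)} + 4\right)\right)^{2} \left(-131\right) - 103 = \left(0 \cdot 4 + \left(4 + 4\right)\right)^{2} \left(-131\right) - 103 = \left(0 + 8\right)^{2} \left(-131\right) - 103 = 8^{2} \left(-131\right) - 103 = 64 \left(-131\right) - 103 = -8384 - 103 = -8487$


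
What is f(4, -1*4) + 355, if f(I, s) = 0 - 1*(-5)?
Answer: 360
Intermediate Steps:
f(I, s) = 5 (f(I, s) = 0 + 5 = 5)
f(4, -1*4) + 355 = 5 + 355 = 360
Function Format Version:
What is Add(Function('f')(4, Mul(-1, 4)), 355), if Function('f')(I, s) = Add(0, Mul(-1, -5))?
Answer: 360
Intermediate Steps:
Function('f')(I, s) = 5 (Function('f')(I, s) = Add(0, 5) = 5)
Add(Function('f')(4, Mul(-1, 4)), 355) = Add(5, 355) = 360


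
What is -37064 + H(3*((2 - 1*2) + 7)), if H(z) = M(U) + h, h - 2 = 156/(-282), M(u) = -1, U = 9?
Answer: -1741987/47 ≈ -37064.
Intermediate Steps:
h = 68/47 (h = 2 + 156/(-282) = 2 + 156*(-1/282) = 2 - 26/47 = 68/47 ≈ 1.4468)
H(z) = 21/47 (H(z) = -1 + 68/47 = 21/47)
-37064 + H(3*((2 - 1*2) + 7)) = -37064 + 21/47 = -1741987/47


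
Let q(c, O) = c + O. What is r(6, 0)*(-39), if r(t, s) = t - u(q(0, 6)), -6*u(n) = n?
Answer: -273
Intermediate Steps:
q(c, O) = O + c
u(n) = -n/6
r(t, s) = 1 + t (r(t, s) = t - (-1)*(6 + 0)/6 = t - (-1)*6/6 = t - 1*(-1) = t + 1 = 1 + t)
r(6, 0)*(-39) = (1 + 6)*(-39) = 7*(-39) = -273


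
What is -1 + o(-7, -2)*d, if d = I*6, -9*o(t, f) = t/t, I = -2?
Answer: ⅓ ≈ 0.33333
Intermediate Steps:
o(t, f) = -⅑ (o(t, f) = -t/(9*t) = -⅑*1 = -⅑)
d = -12 (d = -2*6 = -12)
-1 + o(-7, -2)*d = -1 - ⅑*(-12) = -1 + 4/3 = ⅓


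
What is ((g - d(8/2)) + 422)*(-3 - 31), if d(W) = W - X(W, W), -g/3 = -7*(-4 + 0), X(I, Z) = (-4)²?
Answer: -11900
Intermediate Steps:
X(I, Z) = 16
g = -84 (g = -(-21)*(-4 + 0) = -(-21)*(-4) = -3*28 = -84)
d(W) = -16 + W (d(W) = W - 1*16 = W - 16 = -16 + W)
((g - d(8/2)) + 422)*(-3 - 31) = ((-84 - (-16 + 8/2)) + 422)*(-3 - 31) = ((-84 - (-16 + 8*(½))) + 422)*(-34) = ((-84 - (-16 + 4)) + 422)*(-34) = ((-84 - 1*(-12)) + 422)*(-34) = ((-84 + 12) + 422)*(-34) = (-72 + 422)*(-34) = 350*(-34) = -11900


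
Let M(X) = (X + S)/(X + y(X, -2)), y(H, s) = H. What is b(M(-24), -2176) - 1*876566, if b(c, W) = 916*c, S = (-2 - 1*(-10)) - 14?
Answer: -1751987/2 ≈ -8.7599e+5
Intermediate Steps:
S = -6 (S = (-2 + 10) - 14 = 8 - 14 = -6)
M(X) = (-6 + X)/(2*X) (M(X) = (X - 6)/(X + X) = (-6 + X)/((2*X)) = (-6 + X)*(1/(2*X)) = (-6 + X)/(2*X))
b(M(-24), -2176) - 1*876566 = 916*((1/2)*(-6 - 24)/(-24)) - 1*876566 = 916*((1/2)*(-1/24)*(-30)) - 876566 = 916*(5/8) - 876566 = 1145/2 - 876566 = -1751987/2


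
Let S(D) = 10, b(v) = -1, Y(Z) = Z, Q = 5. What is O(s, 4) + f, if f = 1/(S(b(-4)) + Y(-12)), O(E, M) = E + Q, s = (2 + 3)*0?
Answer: 9/2 ≈ 4.5000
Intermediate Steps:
s = 0 (s = 5*0 = 0)
O(E, M) = 5 + E (O(E, M) = E + 5 = 5 + E)
f = -½ (f = 1/(10 - 12) = 1/(-2) = -½ ≈ -0.50000)
O(s, 4) + f = (5 + 0) - ½ = 5 - ½ = 9/2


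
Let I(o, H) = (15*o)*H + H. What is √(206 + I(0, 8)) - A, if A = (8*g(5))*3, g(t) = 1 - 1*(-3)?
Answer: -96 + √214 ≈ -81.371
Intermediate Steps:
g(t) = 4 (g(t) = 1 + 3 = 4)
I(o, H) = H + 15*H*o (I(o, H) = 15*H*o + H = H + 15*H*o)
A = 96 (A = (8*4)*3 = 32*3 = 96)
√(206 + I(0, 8)) - A = √(206 + 8*(1 + 15*0)) - 1*96 = √(206 + 8*(1 + 0)) - 96 = √(206 + 8*1) - 96 = √(206 + 8) - 96 = √214 - 96 = -96 + √214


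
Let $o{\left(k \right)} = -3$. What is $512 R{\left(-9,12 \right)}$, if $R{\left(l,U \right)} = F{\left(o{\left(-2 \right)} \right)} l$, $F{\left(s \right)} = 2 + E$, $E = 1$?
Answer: $-13824$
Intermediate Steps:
$F{\left(s \right)} = 3$ ($F{\left(s \right)} = 2 + 1 = 3$)
$R{\left(l,U \right)} = 3 l$
$512 R{\left(-9,12 \right)} = 512 \cdot 3 \left(-9\right) = 512 \left(-27\right) = -13824$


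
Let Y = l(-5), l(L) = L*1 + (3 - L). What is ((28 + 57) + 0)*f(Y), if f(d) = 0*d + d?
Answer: 255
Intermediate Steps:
l(L) = 3 (l(L) = L + (3 - L) = 3)
Y = 3
f(d) = d (f(d) = 0 + d = d)
((28 + 57) + 0)*f(Y) = ((28 + 57) + 0)*3 = (85 + 0)*3 = 85*3 = 255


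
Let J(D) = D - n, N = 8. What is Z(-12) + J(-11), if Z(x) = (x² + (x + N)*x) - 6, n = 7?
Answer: 168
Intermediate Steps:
Z(x) = -6 + x² + x*(8 + x) (Z(x) = (x² + (x + 8)*x) - 6 = (x² + (8 + x)*x) - 6 = (x² + x*(8 + x)) - 6 = -6 + x² + x*(8 + x))
J(D) = -7 + D (J(D) = D - 1*7 = D - 7 = -7 + D)
Z(-12) + J(-11) = (-6 + 2*(-12)² + 8*(-12)) + (-7 - 11) = (-6 + 2*144 - 96) - 18 = (-6 + 288 - 96) - 18 = 186 - 18 = 168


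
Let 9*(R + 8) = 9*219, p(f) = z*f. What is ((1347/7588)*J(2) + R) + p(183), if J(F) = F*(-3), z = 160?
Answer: 111884813/3794 ≈ 29490.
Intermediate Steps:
J(F) = -3*F
p(f) = 160*f
R = 211 (R = -8 + (9*219)/9 = -8 + (⅑)*1971 = -8 + 219 = 211)
((1347/7588)*J(2) + R) + p(183) = ((1347/7588)*(-3*2) + 211) + 160*183 = ((1347*(1/7588))*(-6) + 211) + 29280 = ((1347/7588)*(-6) + 211) + 29280 = (-4041/3794 + 211) + 29280 = 796493/3794 + 29280 = 111884813/3794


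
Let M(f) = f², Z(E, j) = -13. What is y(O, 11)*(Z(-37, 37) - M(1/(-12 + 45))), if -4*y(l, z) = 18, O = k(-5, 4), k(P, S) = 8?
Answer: 7079/121 ≈ 58.504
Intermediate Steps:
O = 8
y(l, z) = -9/2 (y(l, z) = -¼*18 = -9/2)
y(O, 11)*(Z(-37, 37) - M(1/(-12 + 45))) = -9*(-13 - (1/(-12 + 45))²)/2 = -9*(-13 - (1/33)²)/2 = -9*(-13 - 1*1/1089)/2 = -9*(-13 - 1/1089)/2 = -9/2*(-14158/1089) = 7079/121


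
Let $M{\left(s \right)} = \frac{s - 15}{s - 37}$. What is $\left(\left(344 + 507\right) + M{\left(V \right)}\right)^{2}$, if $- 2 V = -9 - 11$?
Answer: $\frac{528172324}{729} \approx 7.2452 \cdot 10^{5}$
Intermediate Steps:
$V = 10$ ($V = - \frac{-9 - 11}{2} = \left(- \frac{1}{2}\right) \left(-20\right) = 10$)
$M{\left(s \right)} = \frac{-15 + s}{-37 + s}$
$\left(\left(344 + 507\right) + M{\left(V \right)}\right)^{2} = \left(\left(344 + 507\right) + \frac{-15 + 10}{-37 + 10}\right)^{2} = \left(851 + \frac{1}{-27} \left(-5\right)\right)^{2} = \left(851 - - \frac{5}{27}\right)^{2} = \left(851 + \frac{5}{27}\right)^{2} = \left(\frac{22982}{27}\right)^{2} = \frac{528172324}{729}$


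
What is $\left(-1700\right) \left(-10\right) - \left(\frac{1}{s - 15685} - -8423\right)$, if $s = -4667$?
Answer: $\frac{174559105}{20352} \approx 8577.0$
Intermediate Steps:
$\left(-1700\right) \left(-10\right) - \left(\frac{1}{s - 15685} - -8423\right) = \left(-1700\right) \left(-10\right) - \left(\frac{1}{-4667 - 15685} - -8423\right) = 17000 - \left(\frac{1}{-20352} + 8423\right) = 17000 - \left(- \frac{1}{20352} + 8423\right) = 17000 - \frac{171424895}{20352} = \frac{174559105}{20352}$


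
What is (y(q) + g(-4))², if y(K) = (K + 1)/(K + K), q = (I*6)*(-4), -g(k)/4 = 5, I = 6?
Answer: 31550689/82944 ≈ 380.39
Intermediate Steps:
g(k) = -20 (g(k) = -4*5 = -20)
q = -144 (q = (6*6)*(-4) = 36*(-4) = -144)
y(K) = (1 + K)/(2*K) (y(K) = (1 + K)/((2*K)) = (1 + K)*(1/(2*K)) = (1 + K)/(2*K))
(y(q) + g(-4))² = ((½)*(1 - 144)/(-144) - 20)² = ((½)*(-1/144)*(-143) - 20)² = (143/288 - 20)² = (-5617/288)² = 31550689/82944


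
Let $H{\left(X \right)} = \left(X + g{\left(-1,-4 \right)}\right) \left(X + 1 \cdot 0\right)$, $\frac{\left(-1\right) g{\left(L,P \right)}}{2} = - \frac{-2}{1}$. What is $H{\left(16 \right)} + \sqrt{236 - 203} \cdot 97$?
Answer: $192 + 97 \sqrt{33} \approx 749.22$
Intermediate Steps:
$g{\left(L,P \right)} = -4$ ($g{\left(L,P \right)} = - 2 \left(- \frac{-2}{1}\right) = - 2 \left(- \left(-2\right) 1\right) = - 2 \left(\left(-1\right) \left(-2\right)\right) = \left(-2\right) 2 = -4$)
$H{\left(X \right)} = X \left(-4 + X\right)$ ($H{\left(X \right)} = \left(X - 4\right) \left(X + 1 \cdot 0\right) = \left(-4 + X\right) \left(X + 0\right) = \left(-4 + X\right) X = X \left(-4 + X\right)$)
$H{\left(16 \right)} + \sqrt{236 - 203} \cdot 97 = 16 \left(-4 + 16\right) + \sqrt{236 - 203} \cdot 97 = 16 \cdot 12 + \sqrt{33} \cdot 97 = 192 + 97 \sqrt{33}$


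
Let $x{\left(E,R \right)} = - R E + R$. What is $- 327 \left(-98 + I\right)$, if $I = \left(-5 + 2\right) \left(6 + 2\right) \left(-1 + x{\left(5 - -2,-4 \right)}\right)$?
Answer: $212550$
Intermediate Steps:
$x{\left(E,R \right)} = R - E R$ ($x{\left(E,R \right)} = - E R + R = R - E R$)
$I = -552$ ($I = \left(-5 + 2\right) \left(6 + 2\right) \left(-1 - 4 \left(1 - \left(5 - -2\right)\right)\right) = \left(-3\right) 8 \left(-1 - 4 \left(1 - \left(5 + 2\right)\right)\right) = - 24 \left(-1 - 4 \left(1 - 7\right)\right) = - 24 \left(-1 - -24\right) = - 24 \left(-1 + 24\right) = \left(-24\right) 23 = -552$)
$- 327 \left(-98 + I\right) = - 327 \left(-98 - 552\right) = \left(-327\right) \left(-650\right) = 212550$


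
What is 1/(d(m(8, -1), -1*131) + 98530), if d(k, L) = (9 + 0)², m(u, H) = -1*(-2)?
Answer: 1/98611 ≈ 1.0141e-5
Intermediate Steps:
m(u, H) = 2
d(k, L) = 81 (d(k, L) = 9² = 81)
1/(d(m(8, -1), -1*131) + 98530) = 1/(81 + 98530) = 1/98611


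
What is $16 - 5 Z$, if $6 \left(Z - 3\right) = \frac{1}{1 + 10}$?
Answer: $\frac{61}{66} \approx 0.92424$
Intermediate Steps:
$Z = \frac{199}{66}$ ($Z = 3 + \frac{1}{6 \left(1 + 10\right)} = 3 + \frac{1}{6 \cdot 11} = 3 + \frac{1}{6} \cdot \frac{1}{11} = 3 + \frac{1}{66} = \frac{199}{66} \approx 3.0152$)
$16 - 5 Z = 16 - \frac{995}{66} = \frac{61}{66}$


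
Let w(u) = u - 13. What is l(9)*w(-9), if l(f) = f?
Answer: -198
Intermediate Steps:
w(u) = -13 + u
l(9)*w(-9) = 9*(-13 - 9) = 9*(-22) = -198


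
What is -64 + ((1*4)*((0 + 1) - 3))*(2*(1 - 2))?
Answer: -48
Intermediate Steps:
-64 + ((1*4)*((0 + 1) - 3))*(2*(1 - 2)) = -64 + (4*(1 - 3))*(2*(-1)) = -64 + (4*(-2))*(-2) = -64 - 8*(-2) = -64 + 16 = -48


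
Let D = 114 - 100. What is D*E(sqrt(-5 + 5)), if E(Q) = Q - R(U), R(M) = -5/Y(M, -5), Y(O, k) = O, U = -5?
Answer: -14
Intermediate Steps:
R(M) = -5/M
E(Q) = -1 + Q (E(Q) = Q - (-5)/(-5) = Q - (-5)*(-1)/5 = Q - 1*1 = Q - 1 = -1 + Q)
D = 14
D*E(sqrt(-5 + 5)) = 14*(-1 + sqrt(-5 + 5)) = 14*(-1 + sqrt(0)) = 14*(-1 + 0) = 14*(-1) = -14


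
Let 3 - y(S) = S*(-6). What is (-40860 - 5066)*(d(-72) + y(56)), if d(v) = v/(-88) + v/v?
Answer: -172176574/11 ≈ -1.5652e+7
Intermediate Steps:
y(S) = 3 + 6*S (y(S) = 3 - S*(-6) = 3 - (-6)*S = 3 + 6*S)
d(v) = 1 - v/88 (d(v) = v*(-1/88) + 1 = -v/88 + 1 = 1 - v/88)
(-40860 - 5066)*(d(-72) + y(56)) = (-40860 - 5066)*((1 - 1/88*(-72)) + (3 + 6*56)) = -45926*((1 + 9/11) + (3 + 336)) = -45926*(20/11 + 339) = -45926*3749/11 = -172176574/11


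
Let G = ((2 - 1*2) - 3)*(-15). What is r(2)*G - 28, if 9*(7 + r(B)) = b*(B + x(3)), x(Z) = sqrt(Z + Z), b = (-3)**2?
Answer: -253 + 45*sqrt(6) ≈ -142.77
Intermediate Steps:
b = 9
x(Z) = sqrt(2)*sqrt(Z) (x(Z) = sqrt(2*Z) = sqrt(2)*sqrt(Z))
G = 45 (G = ((2 - 2) - 3)*(-15) = (0 - 3)*(-15) = -3*(-15) = 45)
r(B) = -7 + B + sqrt(6) (r(B) = -7 + (9*(B + sqrt(2)*sqrt(3)))/9 = -7 + (9*(B + sqrt(6)))/9 = -7 + (9*B + 9*sqrt(6))/9 = -7 + (B + sqrt(6)) = -7 + B + sqrt(6))
r(2)*G - 28 = (-7 + 2 + sqrt(6))*45 - 28 = (-5 + sqrt(6))*45 - 28 = (-225 + 45*sqrt(6)) - 28 = -253 + 45*sqrt(6)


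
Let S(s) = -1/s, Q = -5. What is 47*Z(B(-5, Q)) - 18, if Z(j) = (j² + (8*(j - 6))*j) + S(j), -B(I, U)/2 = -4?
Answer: 72001/8 ≈ 9000.1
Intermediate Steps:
B(I, U) = 8 (B(I, U) = -2*(-4) = 8)
Z(j) = j² - 1/j + j*(-48 + 8*j) (Z(j) = (j² + (8*(j - 6))*j) - 1/j = (j² + (8*(-6 + j))*j) - 1/j = (j² + (-48 + 8*j)*j) - 1/j = (j² + j*(-48 + 8*j)) - 1/j = j² - 1/j + j*(-48 + 8*j))
47*Z(B(-5, Q)) - 18 = 47*((-1 + 8²*(-48 + 9*8))/8) - 18 = 47*((-1 + 64*(-48 + 72))/8) - 18 = 47*((-1 + 64*24)/8) - 18 = 47*((-1 + 1536)/8) - 18 = 47*((⅛)*1535) - 18 = 47*(1535/8) - 18 = 72145/8 - 18 = 72001/8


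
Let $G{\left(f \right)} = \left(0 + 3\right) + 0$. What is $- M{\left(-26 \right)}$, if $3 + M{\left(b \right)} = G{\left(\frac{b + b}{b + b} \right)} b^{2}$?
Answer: $-2025$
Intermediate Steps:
$G{\left(f \right)} = 3$ ($G{\left(f \right)} = 3 + 0 = 3$)
$M{\left(b \right)} = -3 + 3 b^{2}$
$- M{\left(-26 \right)} = - (-3 + 3 \left(-26\right)^{2}) = - (-3 + 3 \cdot 676) = - (-3 + 2028) = \left(-1\right) 2025 = -2025$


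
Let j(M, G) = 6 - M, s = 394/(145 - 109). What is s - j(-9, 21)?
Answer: -73/18 ≈ -4.0556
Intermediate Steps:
s = 197/18 (s = 394/36 = 394*(1/36) = 197/18 ≈ 10.944)
s - j(-9, 21) = 197/18 - (6 - 1*(-9)) = 197/18 - (6 + 9) = 197/18 - 1*15 = 197/18 - 15 = -73/18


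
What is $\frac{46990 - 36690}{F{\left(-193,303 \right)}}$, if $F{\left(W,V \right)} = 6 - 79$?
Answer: $- \frac{10300}{73} \approx -141.1$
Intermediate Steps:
$F{\left(W,V \right)} = -73$ ($F{\left(W,V \right)} = 6 - 79 = -73$)
$\frac{46990 - 36690}{F{\left(-193,303 \right)}} = \frac{46990 - 36690}{-73} = 10300 \left(- \frac{1}{73}\right) = - \frac{10300}{73}$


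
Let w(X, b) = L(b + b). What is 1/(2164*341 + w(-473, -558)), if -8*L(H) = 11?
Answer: 8/5903381 ≈ 1.3552e-6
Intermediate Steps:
L(H) = -11/8 (L(H) = -1/8*11 = -11/8)
w(X, b) = -11/8
1/(2164*341 + w(-473, -558)) = 1/(2164*341 - 11/8) = 1/(737924 - 11/8) = 1/(5903381/8) = 8/5903381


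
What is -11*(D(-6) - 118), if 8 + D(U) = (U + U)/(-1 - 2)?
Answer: 1342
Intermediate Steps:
D(U) = -8 - 2*U/3 (D(U) = -8 + (U + U)/(-1 - 2) = -8 + (2*U)/(-3) = -8 + (2*U)*(-⅓) = -8 - 2*U/3)
-11*(D(-6) - 118) = -11*((-8 - ⅔*(-6)) - 118) = -11*((-8 + 4) - 118) = -11*(-4 - 118) = -11*(-122) = 1342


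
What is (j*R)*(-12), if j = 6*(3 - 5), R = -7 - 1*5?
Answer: -1728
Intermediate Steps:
R = -12 (R = -7 - 5 = -12)
j = -12 (j = 6*(-2) = -12)
(j*R)*(-12) = -12*(-12)*(-12) = 144*(-12) = -1728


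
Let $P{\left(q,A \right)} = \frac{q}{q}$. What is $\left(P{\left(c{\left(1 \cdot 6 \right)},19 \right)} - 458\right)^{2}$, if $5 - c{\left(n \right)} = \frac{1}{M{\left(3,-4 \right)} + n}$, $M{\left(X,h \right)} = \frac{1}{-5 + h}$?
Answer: $208849$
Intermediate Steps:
$c{\left(n \right)} = 5 - \frac{1}{- \frac{1}{9} + n}$ ($c{\left(n \right)} = 5 - \frac{1}{\frac{1}{-5 - 4} + n} = 5 - \frac{1}{\frac{1}{-9} + n} = 5 - \frac{1}{- \frac{1}{9} + n}$)
$P{\left(q,A \right)} = 1$
$\left(P{\left(c{\left(1 \cdot 6 \right)},19 \right)} - 458\right)^{2} = \left(1 - 458\right)^{2} = \left(-457\right)^{2} = 208849$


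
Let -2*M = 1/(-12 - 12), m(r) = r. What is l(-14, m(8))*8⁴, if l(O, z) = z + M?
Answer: 98560/3 ≈ 32853.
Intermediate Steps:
M = 1/48 (M = -1/(2*(-12 - 12)) = -½/(-24) = -½*(-1/24) = 1/48 ≈ 0.020833)
l(O, z) = 1/48 + z (l(O, z) = z + 1/48 = 1/48 + z)
l(-14, m(8))*8⁴ = (1/48 + 8)*8⁴ = (385/48)*4096 = 98560/3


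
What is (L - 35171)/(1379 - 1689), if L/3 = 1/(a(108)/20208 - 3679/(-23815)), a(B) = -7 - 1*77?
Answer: 70638728207/622968870 ≈ 113.39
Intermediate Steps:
a(B) = -84 (a(B) = -7 - 77 = -84)
L = 40104460/2009577 (L = 3/(-84/20208 - 3679/(-23815)) = 3/(-84*1/20208 - 3679*(-1/23815)) = 3/(-7/1684 + 3679/23815) = 3/(6028731/40104460) = 3*(40104460/6028731) = 40104460/2009577 ≈ 19.957)
(L - 35171)/(1379 - 1689) = (40104460/2009577 - 35171)/(1379 - 1689) = -70638728207/2009577/(-310) = -70638728207/2009577*(-1/310) = 70638728207/622968870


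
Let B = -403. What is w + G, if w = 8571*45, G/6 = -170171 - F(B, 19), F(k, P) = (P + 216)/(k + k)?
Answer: -256037688/403 ≈ -6.3533e+5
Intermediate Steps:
F(k, P) = (216 + P)/(2*k) (F(k, P) = (216 + P)/((2*k)) = (216 + P)*(1/(2*k)) = (216 + P)/(2*k))
G = -411472773/403 (G = 6*(-170171 - (216 + 19)/(2*(-403))) = 6*(-170171 - (-1)*235/(2*403)) = 6*(-170171 - 1*(-235/806)) = 6*(-170171 + 235/806) = 6*(-137157591/806) = -411472773/403 ≈ -1.0210e+6)
w = 385695
w + G = 385695 - 411472773/403 = -256037688/403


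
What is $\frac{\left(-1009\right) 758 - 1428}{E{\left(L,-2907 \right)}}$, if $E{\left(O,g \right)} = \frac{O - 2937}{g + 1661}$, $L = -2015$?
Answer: $- \frac{238686875}{1238} \approx -1.928 \cdot 10^{5}$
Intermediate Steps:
$E{\left(O,g \right)} = \frac{-2937 + O}{1661 + g}$
$\frac{\left(-1009\right) 758 - 1428}{E{\left(L,-2907 \right)}} = \frac{\left(-1009\right) 758 - 1428}{\frac{1}{1661 - 2907} \left(-2937 - 2015\right)} = \frac{-764822 - 1428}{\frac{1}{-1246} \left(-4952\right)} = - \frac{766250}{\left(- \frac{1}{1246}\right) \left(-4952\right)} = - \frac{766250}{\frac{2476}{623}} = \left(-766250\right) \frac{623}{2476} = - \frac{238686875}{1238}$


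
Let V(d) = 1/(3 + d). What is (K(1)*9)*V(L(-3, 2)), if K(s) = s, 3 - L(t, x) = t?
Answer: 1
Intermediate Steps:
L(t, x) = 3 - t
(K(1)*9)*V(L(-3, 2)) = (1*9)/(3 + (3 - 1*(-3))) = 9/(3 + (3 + 3)) = 9/(3 + 6) = 9/9 = 9*(⅑) = 1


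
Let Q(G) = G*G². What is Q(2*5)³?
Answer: 1000000000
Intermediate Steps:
Q(G) = G³
Q(2*5)³ = ((2*5)³)³ = (10³)³ = 1000³ = 1000000000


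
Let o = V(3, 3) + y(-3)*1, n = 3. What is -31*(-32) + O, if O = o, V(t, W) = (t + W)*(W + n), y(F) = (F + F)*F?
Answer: 1046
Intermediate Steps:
y(F) = 2*F² (y(F) = (2*F)*F = 2*F²)
V(t, W) = (3 + W)*(W + t) (V(t, W) = (t + W)*(W + 3) = (W + t)*(3 + W) = (3 + W)*(W + t))
o = 54 (o = (3² + 3*3 + 3*3 + 3*3) + (2*(-3)²)*1 = (9 + 9 + 9 + 9) + (2*9)*1 = 36 + 18*1 = 36 + 18 = 54)
O = 54
-31*(-32) + O = -31*(-32) + 54 = 992 + 54 = 1046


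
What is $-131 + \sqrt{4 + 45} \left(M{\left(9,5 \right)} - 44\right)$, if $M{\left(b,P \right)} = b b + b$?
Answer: $191$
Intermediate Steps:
$M{\left(b,P \right)} = b + b^{2}$ ($M{\left(b,P \right)} = b^{2} + b = b + b^{2}$)
$-131 + \sqrt{4 + 45} \left(M{\left(9,5 \right)} - 44\right) = -131 + \sqrt{4 + 45} \left(9 \left(1 + 9\right) - 44\right) = -131 + \sqrt{49} \left(9 \cdot 10 - 44\right) = -131 + 7 \left(90 - 44\right) = -131 + 7 \cdot 46 = -131 + 322 = 191$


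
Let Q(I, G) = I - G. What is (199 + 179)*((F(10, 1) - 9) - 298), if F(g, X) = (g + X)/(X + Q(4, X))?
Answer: -230013/2 ≈ -1.1501e+5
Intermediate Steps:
F(g, X) = X/4 + g/4 (F(g, X) = (g + X)/(X + (4 - X)) = (X + g)/4 = (X + g)*(¼) = X/4 + g/4)
(199 + 179)*((F(10, 1) - 9) - 298) = (199 + 179)*((((¼)*1 + (¼)*10) - 9) - 298) = 378*(((¼ + 5/2) - 9) - 298) = 378*((11/4 - 9) - 298) = 378*(-25/4 - 298) = 378*(-1217/4) = -230013/2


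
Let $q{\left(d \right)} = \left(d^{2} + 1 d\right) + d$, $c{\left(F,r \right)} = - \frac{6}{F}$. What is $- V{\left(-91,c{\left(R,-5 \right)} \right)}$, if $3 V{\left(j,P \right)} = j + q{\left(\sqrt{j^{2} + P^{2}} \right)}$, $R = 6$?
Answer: $- \frac{8191}{3} - \frac{2 \sqrt{8282}}{3} \approx -2791.0$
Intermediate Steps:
$q{\left(d \right)} = d^{2} + 2 d$ ($q{\left(d \right)} = \left(d^{2} + d\right) + d = \left(d + d^{2}\right) + d = d^{2} + 2 d$)
$V{\left(j,P \right)} = \frac{j}{3} + \frac{\sqrt{P^{2} + j^{2}} \left(2 + \sqrt{P^{2} + j^{2}}\right)}{3}$ ($V{\left(j,P \right)} = \frac{j + \sqrt{j^{2} + P^{2}} \left(2 + \sqrt{j^{2} + P^{2}}\right)}{3} = \frac{j + \sqrt{P^{2} + j^{2}} \left(2 + \sqrt{P^{2} + j^{2}}\right)}{3} = \frac{j}{3} + \frac{\sqrt{P^{2} + j^{2}} \left(2 + \sqrt{P^{2} + j^{2}}\right)}{3}$)
$- V{\left(-91,c{\left(R,-5 \right)} \right)} = - (\frac{1}{3} \left(-91\right) + \frac{\left(- \frac{6}{6}\right)^{2}}{3} + \frac{\left(-91\right)^{2}}{3} + \frac{2 \sqrt{\left(- \frac{6}{6}\right)^{2} + \left(-91\right)^{2}}}{3}) = - (- \frac{91}{3} + \frac{\left(\left(-6\right) \frac{1}{6}\right)^{2}}{3} + \frac{1}{3} \cdot 8281 + \frac{2 \sqrt{\left(\left(-6\right) \frac{1}{6}\right)^{2} + 8281}}{3}) = - (- \frac{91}{3} + \frac{\left(-1\right)^{2}}{3} + \frac{8281}{3} + \frac{2 \sqrt{\left(-1\right)^{2} + 8281}}{3}) = - (- \frac{91}{3} + \frac{1}{3} \cdot 1 + \frac{8281}{3} + \frac{2 \sqrt{1 + 8281}}{3}) = - (- \frac{91}{3} + \frac{1}{3} + \frac{8281}{3} + \frac{2 \sqrt{8282}}{3}) = - (\frac{8191}{3} + \frac{2 \sqrt{8282}}{3}) = - \frac{8191}{3} - \frac{2 \sqrt{8282}}{3}$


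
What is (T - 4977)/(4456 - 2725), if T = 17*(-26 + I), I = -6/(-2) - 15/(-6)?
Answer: -10651/3462 ≈ -3.0765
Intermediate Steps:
I = 11/2 (I = -6*(-½) - 15*(-⅙) = 3 + 5/2 = 11/2 ≈ 5.5000)
T = -697/2 (T = 17*(-26 + 11/2) = 17*(-41/2) = -697/2 ≈ -348.50)
(T - 4977)/(4456 - 2725) = (-697/2 - 4977)/(4456 - 2725) = -10651/2/1731 = -10651/2*1/1731 = -10651/3462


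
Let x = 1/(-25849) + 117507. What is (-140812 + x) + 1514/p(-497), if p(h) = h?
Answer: -299437375548/12846953 ≈ -23308.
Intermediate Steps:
x = 3037438442/25849 (x = -1/25849 + 117507 = 3037438442/25849 ≈ 1.1751e+5)
(-140812 + x) + 1514/p(-497) = (-140812 + 3037438442/25849) + 1514/(-497) = -602410946/25849 + 1514*(-1/497) = -602410946/25849 - 1514/497 = -299437375548/12846953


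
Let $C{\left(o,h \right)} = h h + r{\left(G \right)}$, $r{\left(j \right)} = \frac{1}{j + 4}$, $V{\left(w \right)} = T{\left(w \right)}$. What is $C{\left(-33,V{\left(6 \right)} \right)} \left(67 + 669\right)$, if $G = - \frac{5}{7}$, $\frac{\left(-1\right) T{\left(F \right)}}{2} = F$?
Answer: $106208$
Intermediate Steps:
$T{\left(F \right)} = - 2 F$
$G = - \frac{5}{7}$ ($G = \left(-5\right) \frac{1}{7} = - \frac{5}{7} \approx -0.71429$)
$V{\left(w \right)} = - 2 w$
$r{\left(j \right)} = \frac{1}{4 + j}$
$C{\left(o,h \right)} = \frac{7}{23} + h^{2}$ ($C{\left(o,h \right)} = h h + \frac{1}{4 - \frac{5}{7}} = h^{2} + \frac{1}{\frac{23}{7}} = h^{2} + \frac{7}{23} = \frac{7}{23} + h^{2}$)
$C{\left(-33,V{\left(6 \right)} \right)} \left(67 + 669\right) = \left(\frac{7}{23} + \left(\left(-2\right) 6\right)^{2}\right) \left(67 + 669\right) = \left(\frac{7}{23} + \left(-12\right)^{2}\right) 736 = \left(\frac{7}{23} + 144\right) 736 = \frac{3319}{23} \cdot 736 = 106208$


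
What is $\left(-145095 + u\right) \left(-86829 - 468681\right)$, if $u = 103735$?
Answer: $22975893600$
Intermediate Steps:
$\left(-145095 + u\right) \left(-86829 - 468681\right) = \left(-145095 + 103735\right) \left(-86829 - 468681\right) = \left(-41360\right) \left(-555510\right) = 22975893600$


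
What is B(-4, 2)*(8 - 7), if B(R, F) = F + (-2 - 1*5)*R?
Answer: 30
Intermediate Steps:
B(R, F) = F - 7*R (B(R, F) = F + (-2 - 5)*R = F - 7*R)
B(-4, 2)*(8 - 7) = (2 - 7*(-4))*(8 - 7) = (2 + 28)*1 = 30*1 = 30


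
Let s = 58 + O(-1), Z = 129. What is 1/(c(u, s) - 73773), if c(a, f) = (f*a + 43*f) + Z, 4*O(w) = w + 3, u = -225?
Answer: -1/84291 ≈ -1.1864e-5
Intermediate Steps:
O(w) = ¾ + w/4 (O(w) = (w + 3)/4 = (3 + w)/4 = ¾ + w/4)
s = 117/2 (s = 58 + (¾ + (¼)*(-1)) = 58 + (¾ - ¼) = 58 + ½ = 117/2 ≈ 58.500)
c(a, f) = 129 + 43*f + a*f (c(a, f) = (f*a + 43*f) + 129 = (a*f + 43*f) + 129 = (43*f + a*f) + 129 = 129 + 43*f + a*f)
1/(c(u, s) - 73773) = 1/((129 + 43*(117/2) - 225*117/2) - 73773) = 1/((129 + 5031/2 - 26325/2) - 73773) = 1/(-10518 - 73773) = 1/(-84291) = -1/84291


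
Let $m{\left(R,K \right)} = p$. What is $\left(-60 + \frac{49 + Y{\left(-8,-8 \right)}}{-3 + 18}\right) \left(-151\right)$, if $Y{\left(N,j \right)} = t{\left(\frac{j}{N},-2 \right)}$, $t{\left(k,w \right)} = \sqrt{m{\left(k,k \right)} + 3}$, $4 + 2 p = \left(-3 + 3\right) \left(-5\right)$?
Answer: $\frac{25670}{3} \approx 8556.7$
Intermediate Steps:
$p = -2$ ($p = -2 + \frac{\left(-3 + 3\right) \left(-5\right)}{2} = -2 + \frac{0 \left(-5\right)}{2} = -2 + \frac{1}{2} \cdot 0 = -2 + 0 = -2$)
$m{\left(R,K \right)} = -2$
$t{\left(k,w \right)} = 1$ ($t{\left(k,w \right)} = \sqrt{-2 + 3} = \sqrt{1} = 1$)
$Y{\left(N,j \right)} = 1$
$\left(-60 + \frac{49 + Y{\left(-8,-8 \right)}}{-3 + 18}\right) \left(-151\right) = \left(-60 + \frac{49 + 1}{-3 + 18}\right) \left(-151\right) = \left(-60 + \frac{50}{15}\right) \left(-151\right) = \left(-60 + 50 \cdot \frac{1}{15}\right) \left(-151\right) = \left(-60 + \frac{10}{3}\right) \left(-151\right) = \left(- \frac{170}{3}\right) \left(-151\right) = \frac{25670}{3}$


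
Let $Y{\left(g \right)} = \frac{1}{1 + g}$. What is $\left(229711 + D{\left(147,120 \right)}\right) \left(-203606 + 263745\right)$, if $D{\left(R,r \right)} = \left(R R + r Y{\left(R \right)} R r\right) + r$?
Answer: $\frac{591315514720}{37} \approx 1.5981 \cdot 10^{10}$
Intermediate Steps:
$D{\left(R,r \right)} = r + R^{2} + \frac{R r^{2}}{1 + R}$ ($D{\left(R,r \right)} = \left(R R + \frac{r}{1 + R} R r\right) + r = \left(R^{2} + \frac{R r}{1 + R} r\right) + r = \left(R^{2} + \frac{R r^{2}}{1 + R}\right) + r = r + R^{2} + \frac{R r^{2}}{1 + R}$)
$\left(229711 + D{\left(147,120 \right)}\right) \left(-203606 + 263745\right) = \left(229711 + \frac{147 \cdot 120^{2} + \left(1 + 147\right) \left(120 + 147^{2}\right)}{1 + 147}\right) \left(-203606 + 263745\right) = \left(229711 + \frac{147 \cdot 14400 + 148 \left(120 + 21609\right)}{148}\right) 60139 = \left(229711 + \frac{2116800 + 148 \cdot 21729}{148}\right) 60139 = \left(229711 + \frac{2116800 + 3215892}{148}\right) 60139 = \left(229711 + \frac{1}{148} \cdot 5332692\right) 60139 = \left(229711 + \frac{1333173}{37}\right) 60139 = \frac{9832480}{37} \cdot 60139 = \frac{591315514720}{37}$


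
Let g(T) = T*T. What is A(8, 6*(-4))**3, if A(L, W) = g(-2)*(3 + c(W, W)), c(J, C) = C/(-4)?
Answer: 46656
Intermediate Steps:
c(J, C) = -C/4 (c(J, C) = C*(-1/4) = -C/4)
g(T) = T**2
A(L, W) = 12 - W (A(L, W) = (-2)**2*(3 - W/4) = 4*(3 - W/4) = 12 - W)
A(8, 6*(-4))**3 = (12 - 6*(-4))**3 = (12 - 1*(-24))**3 = (12 + 24)**3 = 36**3 = 46656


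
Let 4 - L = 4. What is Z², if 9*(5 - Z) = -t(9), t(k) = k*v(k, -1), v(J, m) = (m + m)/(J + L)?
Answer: 1849/81 ≈ 22.827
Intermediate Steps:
L = 0 (L = 4 - 1*4 = 4 - 4 = 0)
v(J, m) = 2*m/J (v(J, m) = (m + m)/(J + 0) = (2*m)/J = 2*m/J)
t(k) = -2 (t(k) = k*(2*(-1)/k) = k*(-2/k) = -2)
Z = 43/9 (Z = 5 - (-1)*(-2)/9 = 5 - ⅑*2 = 5 - 2/9 = 43/9 ≈ 4.7778)
Z² = (43/9)² = 1849/81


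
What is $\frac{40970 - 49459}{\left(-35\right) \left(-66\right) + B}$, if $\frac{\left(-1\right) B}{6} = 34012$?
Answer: $\frac{8489}{201762} \approx 0.042074$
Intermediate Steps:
$B = -204072$ ($B = \left(-6\right) 34012 = -204072$)
$\frac{40970 - 49459}{\left(-35\right) \left(-66\right) + B} = \frac{40970 - 49459}{\left(-35\right) \left(-66\right) - 204072} = - \frac{8489}{2310 - 204072} = - \frac{8489}{-201762} = \left(-8489\right) \left(- \frac{1}{201762}\right) = \frac{8489}{201762}$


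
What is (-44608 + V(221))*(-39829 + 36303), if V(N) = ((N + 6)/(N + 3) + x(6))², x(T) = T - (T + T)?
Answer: 3943836851397/25088 ≈ 1.5720e+8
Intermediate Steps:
x(T) = -T (x(T) = T - 2*T = -T)
V(N) = (-6 + (6 + N)/(3 + N))² (V(N) = ((N + 6)/(N + 3) - 1*6)² = ((6 + N)/(3 + N) - 6)² = (-6 + (6 + N)/(3 + N))²)
(-44608 + V(221))*(-39829 + 36303) = (-44608 + (12 + 5*221)²/(3 + 221)²)*(-39829 + 36303) = (-44608 + (12 + 1105)²/224²)*(-3526) = (-44608 + (1/50176)*1117²)*(-3526) = (-44608 + (1/50176)*1247689)*(-3526) = (-44608 + 1247689/50176)*(-3526) = -2237003319/50176*(-3526) = 3943836851397/25088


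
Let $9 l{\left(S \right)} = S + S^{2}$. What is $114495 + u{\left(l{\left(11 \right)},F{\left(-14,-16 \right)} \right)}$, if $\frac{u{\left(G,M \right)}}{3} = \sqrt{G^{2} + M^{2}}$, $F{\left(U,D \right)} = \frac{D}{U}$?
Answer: $114495 + \frac{4 \sqrt{5965}}{7} \approx 1.1454 \cdot 10^{5}$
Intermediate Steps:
$l{\left(S \right)} = \frac{S}{9} + \frac{S^{2}}{9}$ ($l{\left(S \right)} = \frac{S + S^{2}}{9} = \frac{S}{9} + \frac{S^{2}}{9}$)
$u{\left(G,M \right)} = 3 \sqrt{G^{2} + M^{2}}$
$114495 + u{\left(l{\left(11 \right)},F{\left(-14,-16 \right)} \right)} = 114495 + 3 \sqrt{\left(\frac{1}{9} \cdot 11 \left(1 + 11\right)\right)^{2} + \left(- \frac{16}{-14}\right)^{2}} = 114495 + 3 \sqrt{\left(\frac{1}{9} \cdot 11 \cdot 12\right)^{2} + \left(\left(-16\right) \left(- \frac{1}{14}\right)\right)^{2}} = 114495 + 3 \sqrt{\left(\frac{44}{3}\right)^{2} + \left(\frac{8}{7}\right)^{2}} = 114495 + 3 \sqrt{\frac{1936}{9} + \frac{64}{49}} = 114495 + 3 \sqrt{\frac{95440}{441}} = 114495 + 3 \frac{4 \sqrt{5965}}{21} = 114495 + \frac{4 \sqrt{5965}}{7}$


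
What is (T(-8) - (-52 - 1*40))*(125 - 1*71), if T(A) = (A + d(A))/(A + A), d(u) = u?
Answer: 5022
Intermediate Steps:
T(A) = 1 (T(A) = (A + A)/(A + A) = (2*A)/((2*A)) = (2*A)*(1/(2*A)) = 1)
(T(-8) - (-52 - 1*40))*(125 - 1*71) = (1 - (-52 - 1*40))*(125 - 1*71) = (1 - (-52 - 40))*(125 - 71) = (1 - 1*(-92))*54 = (1 + 92)*54 = 93*54 = 5022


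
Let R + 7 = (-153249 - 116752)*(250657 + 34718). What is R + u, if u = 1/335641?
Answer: -25861654387149861/335641 ≈ -7.7052e+10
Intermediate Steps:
R = -77051535382 (R = -7 + (-153249 - 116752)*(250657 + 34718) = -7 - 270001*285375 = -7 - 77051535375 = -77051535382)
u = 1/335641 ≈ 2.9794e-6
R + u = -77051535382 + 1/335641 = -25861654387149861/335641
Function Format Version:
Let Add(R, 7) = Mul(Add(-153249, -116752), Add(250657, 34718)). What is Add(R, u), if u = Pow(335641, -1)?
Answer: Rational(-25861654387149861, 335641) ≈ -7.7052e+10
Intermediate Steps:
R = -77051535382 (R = Add(-7, Mul(Add(-153249, -116752), Add(250657, 34718))) = Add(-7, Mul(-270001, 285375)) = Add(-7, -77051535375) = -77051535382)
u = Rational(1, 335641) ≈ 2.9794e-6
Add(R, u) = Add(-77051535382, Rational(1, 335641)) = Rational(-25861654387149861, 335641)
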